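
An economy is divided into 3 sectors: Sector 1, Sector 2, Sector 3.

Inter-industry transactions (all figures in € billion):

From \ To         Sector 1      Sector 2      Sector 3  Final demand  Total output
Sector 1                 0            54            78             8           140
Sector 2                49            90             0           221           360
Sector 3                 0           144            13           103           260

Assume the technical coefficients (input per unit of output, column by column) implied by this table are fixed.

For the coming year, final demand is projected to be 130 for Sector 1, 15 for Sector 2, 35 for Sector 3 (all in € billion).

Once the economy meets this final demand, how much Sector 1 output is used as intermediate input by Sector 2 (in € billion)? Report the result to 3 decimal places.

z_12 = 14.779

Technical coefficients a_ij = z_ij / X_j:
  a_11 = 0/140 = 0.00, a_21 = 49/140 = 0.35, a_31 = 0/140 = 0.00
  a_12 = 54/360 = 0.15, a_22 = 90/360 = 0.25, a_32 = 144/360 = 0.40
  a_13 = 78/260 = 0.30, a_23 = 0/260 = 0.00, a_33 = 13/260 = 0.05
I − A =
  [   1.00    -0.15    -0.30]
  [  -0.35     0.75     0.00]
  [   0.00    -0.40     0.95]
Cofactors of I−A, C_ij = (−1)^(i+j)·(minor ij) (rows/columns in the sector order above):
  C_11 = (0.75)(0.95) − (0.00)(-0.40) = 0.7125
  C_12 = −[(-0.35)(0.95) − (0.00)(0.00)] = 0.3325
  C_13 = (-0.35)(-0.40) − (0.75)(0.00) = 0.1400
  C_21 = −[(-0.15)(0.95) − (-0.30)(-0.40)] = 0.2625
  C_22 = (1.00)(0.95) − (-0.30)(0.00) = 0.9500
  C_23 = −[(1.00)(-0.40) − (-0.15)(0.00)] = 0.4000
  C_31 = (-0.15)(0.00) − (-0.30)(0.75) = 0.2250
  C_32 = −[(1.00)(0.00) − (-0.30)(-0.35)] = 0.1050
  C_33 = (1.00)(0.75) − (-0.15)(-0.35) = 0.6975
det(I−A) = Σ_j (I−A)_1j·C_1j = (1.00)(0.7125) + (-0.15)(0.3325) + (-0.30)(0.1400) = 0.620625
adj(I−A) = Cᵀ =
  [ 0.7125   0.2625   0.2250]
  [ 0.3325   0.9500   0.1050]
  [ 0.1400   0.4000   0.6975]
(I − A)⁻¹ = adj(I−A) / det(I−A) ≈
  [   1.1480     0.4230     0.3625]
  [   0.5358     1.5307     0.1692]
  [   0.2256     0.6445     1.1239]
First solve x = (I − A)⁻¹ d = adj(I−A)·d / det(I−A); in particular x_2 = (0.3325·130 + 0.9500·15 + 0.1050·35) / 0.620625 = 61.15 / 0.620625 ≈ 98.52971.
Intermediate flow from 1 to 2: z_12 = a_12 · x_2 = 0.15 × 61.15 / 0.620625 = 9.1725 / 0.620625 ≈ 14.779.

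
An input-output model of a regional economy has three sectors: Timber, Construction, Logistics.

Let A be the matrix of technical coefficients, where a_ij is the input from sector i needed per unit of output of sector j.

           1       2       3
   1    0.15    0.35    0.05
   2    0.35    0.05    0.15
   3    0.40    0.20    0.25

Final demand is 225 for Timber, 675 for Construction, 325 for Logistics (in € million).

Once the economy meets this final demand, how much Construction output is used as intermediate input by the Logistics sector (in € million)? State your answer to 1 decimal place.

z_23 = 179.8

I − A =
  [   0.85    -0.35    -0.05]
  [  -0.35     0.95    -0.15]
  [  -0.40    -0.20     0.75]
Cofactors of I−A, C_ij = (−1)^(i+j)·(minor ij) (rows/columns in the sector order above):
  C_11 = (0.95)(0.75) − (-0.15)(-0.20) = 0.6825
  C_12 = −[(-0.35)(0.75) − (-0.15)(-0.40)] = 0.3225
  C_13 = (-0.35)(-0.20) − (0.95)(-0.40) = 0.4500
  C_21 = −[(-0.35)(0.75) − (-0.05)(-0.20)] = 0.2725
  C_22 = (0.85)(0.75) − (-0.05)(-0.40) = 0.6175
  C_23 = −[(0.85)(-0.20) − (-0.35)(-0.40)] = 0.3100
  C_31 = (-0.35)(-0.15) − (-0.05)(0.95) = 0.1000
  C_32 = −[(0.85)(-0.15) − (-0.05)(-0.35)] = 0.1450
  C_33 = (0.85)(0.95) − (-0.35)(-0.35) = 0.6850
det(I−A) = Σ_j (I−A)_1j·C_1j = (0.85)(0.6825) + (-0.35)(0.3225) + (-0.05)(0.4500) = 0.44475
adj(I−A) = Cᵀ =
  [ 0.6825   0.2725   0.1000]
  [ 0.3225   0.6175   0.1450]
  [ 0.4500   0.3100   0.6850]
(I − A)⁻¹ = adj(I−A) / det(I−A) ≈
  [   1.5346     0.6127     0.2248]
  [   0.7251     1.3884     0.3260]
  [   1.0118     0.6970     1.5402]
First solve x = (I − A)⁻¹ d = adj(I−A)·d / det(I−A); in particular x_3 = (0.4500·225 + 0.3100·675 + 0.6850·325) / 0.44475 = 533.125 / 0.44475 ≈ 1198.707.
Intermediate flow from 2 to 3: z_23 = a_23 · x_3 = 0.15 × 533.125 / 0.44475 = 79.96875 / 0.44475 ≈ 179.8.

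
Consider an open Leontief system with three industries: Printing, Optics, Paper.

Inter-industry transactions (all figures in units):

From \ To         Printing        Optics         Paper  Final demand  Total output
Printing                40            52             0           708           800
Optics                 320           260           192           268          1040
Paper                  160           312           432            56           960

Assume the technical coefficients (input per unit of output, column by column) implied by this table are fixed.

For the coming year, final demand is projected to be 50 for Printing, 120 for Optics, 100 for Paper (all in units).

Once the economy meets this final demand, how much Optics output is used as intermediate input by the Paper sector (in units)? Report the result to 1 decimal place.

z_23 = 73.4

Technical coefficients a_ij = z_ij / X_j:
  a_11 = 40/800 = 0.05, a_21 = 320/800 = 0.40, a_31 = 160/800 = 0.20
  a_12 = 52/1040 = 0.05, a_22 = 260/1040 = 0.25, a_32 = 312/1040 = 0.30
  a_13 = 0/960 = 0.00, a_23 = 192/960 = 0.20, a_33 = 432/960 = 0.45
I − A =
  [   0.95    -0.05     0.00]
  [  -0.40     0.75    -0.20]
  [  -0.20    -0.30     0.55]
Cofactors of I−A, C_ij = (−1)^(i+j)·(minor ij) (rows/columns in the sector order above):
  C_11 = (0.75)(0.55) − (-0.20)(-0.30) = 0.3525
  C_12 = −[(-0.40)(0.55) − (-0.20)(-0.20)] = 0.2600
  C_13 = (-0.40)(-0.30) − (0.75)(-0.20) = 0.2700
  C_21 = −[(-0.05)(0.55) − (0.00)(-0.30)] = 0.0275
  C_22 = (0.95)(0.55) − (0.00)(-0.20) = 0.5225
  C_23 = −[(0.95)(-0.30) − (-0.05)(-0.20)] = 0.2950
  C_31 = (-0.05)(-0.20) − (0.00)(0.75) = 0.0100
  C_32 = −[(0.95)(-0.20) − (0.00)(-0.40)] = 0.1900
  C_33 = (0.95)(0.75) − (-0.05)(-0.40) = 0.6925
det(I−A) = Σ_j (I−A)_1j·C_1j = (0.95)(0.3525) + (-0.05)(0.2600) + (0.00)(0.2700) = 0.321875
adj(I−A) = Cᵀ =
  [ 0.3525   0.0275   0.0100]
  [ 0.2600   0.5225   0.1900]
  [ 0.2700   0.2950   0.6925]
(I − A)⁻¹ = adj(I−A) / det(I−A) ≈
  [   1.0951     0.0854     0.0311]
  [   0.8078     1.6233     0.5903]
  [   0.8388     0.9165     2.1515]
First solve x = (I − A)⁻¹ d = adj(I−A)·d / det(I−A); in particular x_3 = (0.2700·50 + 0.2950·120 + 0.6925·100) / 0.321875 = 118.15 / 0.321875 ≈ 367.068.
Intermediate flow from 2 to 3: z_23 = a_23 · x_3 = 0.20 × 118.15 / 0.321875 = 23.63 / 0.321875 ≈ 73.4.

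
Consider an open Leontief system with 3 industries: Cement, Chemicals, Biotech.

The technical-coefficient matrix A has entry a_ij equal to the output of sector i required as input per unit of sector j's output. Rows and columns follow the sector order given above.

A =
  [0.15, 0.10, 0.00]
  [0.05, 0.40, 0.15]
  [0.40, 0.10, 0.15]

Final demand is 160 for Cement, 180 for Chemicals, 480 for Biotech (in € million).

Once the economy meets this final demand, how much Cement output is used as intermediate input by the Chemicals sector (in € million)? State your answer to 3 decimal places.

z_12 = 50.585

I − A =
  [   0.85    -0.10     0.00]
  [  -0.05     0.60    -0.15]
  [  -0.40    -0.10     0.85]
Cofactors of I−A, C_ij = (−1)^(i+j)·(minor ij) (rows/columns in the sector order above):
  C_11 = (0.60)(0.85) − (-0.15)(-0.10) = 0.4950
  C_12 = −[(-0.05)(0.85) − (-0.15)(-0.40)] = 0.1025
  C_13 = (-0.05)(-0.10) − (0.60)(-0.40) = 0.2450
  C_21 = −[(-0.10)(0.85) − (0.00)(-0.10)] = 0.0850
  C_22 = (0.85)(0.85) − (0.00)(-0.40) = 0.7225
  C_23 = −[(0.85)(-0.10) − (-0.10)(-0.40)] = 0.1250
  C_31 = (-0.10)(-0.15) − (0.00)(0.60) = 0.0150
  C_32 = −[(0.85)(-0.15) − (0.00)(-0.05)] = 0.1275
  C_33 = (0.85)(0.60) − (-0.10)(-0.05) = 0.5050
det(I−A) = Σ_j (I−A)_1j·C_1j = (0.85)(0.4950) + (-0.10)(0.1025) + (0.00)(0.2450) = 0.4105
adj(I−A) = Cᵀ =
  [ 0.4950   0.0850   0.0150]
  [ 0.1025   0.7225   0.1275]
  [ 0.2450   0.1250   0.5050]
(I − A)⁻¹ = adj(I−A) / det(I−A) ≈
  [   1.2058     0.2071     0.0365]
  [   0.2497     1.7600     0.3106]
  [   0.5968     0.3045     1.2302]
First solve x = (I − A)⁻¹ d = adj(I−A)·d / det(I−A); in particular x_2 = (0.1025·160 + 0.7225·180 + 0.1275·480) / 0.4105 = 207.65 / 0.4105 ≈ 505.84653.
Intermediate flow from 1 to 2: z_12 = a_12 · x_2 = 0.10 × 207.65 / 0.4105 = 20.765 / 0.4105 ≈ 50.585.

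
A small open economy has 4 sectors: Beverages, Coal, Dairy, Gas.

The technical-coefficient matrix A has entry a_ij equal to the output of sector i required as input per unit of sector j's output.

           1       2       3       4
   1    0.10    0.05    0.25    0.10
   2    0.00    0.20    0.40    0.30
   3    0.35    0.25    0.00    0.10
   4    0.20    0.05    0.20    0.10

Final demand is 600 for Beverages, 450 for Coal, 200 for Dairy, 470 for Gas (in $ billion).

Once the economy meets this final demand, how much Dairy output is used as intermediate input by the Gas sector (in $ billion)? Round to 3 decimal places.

I − A =
  [   0.90    -0.05    -0.25    -0.10]
  [   0.00     0.80    -0.40    -0.30]
  [  -0.35    -0.25     1.00    -0.10]
  [  -0.20    -0.05    -0.20     0.90]
Compute the cofactors C_ij = (−1)^(i+j)·(3×3 minor ij) of I−A; the adjugate is their transpose:
adj(I−A) = Cᵀ =
  [ 0.582000   0.111500   0.215250   0.125750]
  [ 0.215000   0.681250   0.385000   0.293750]
  [ 0.277750   0.220500   0.615500   0.172750]
  [ 0.203000   0.111625   0.206000   0.553000]
det(I−A) = Σ_j (I−A)_1j·C_1j = (0.90)(0.582000) + (-0.05)(0.215000) + (-0.25)(0.277750) + (-0.10)(0.203000) = 0.4233125
(I − A)⁻¹ = adj(I−A) / det(I−A) ≈
  [   1.3749     0.2634     0.5085     0.2971]
  [   0.5079     1.6093     0.9095     0.6939]
  [   0.6561     0.5209     1.4540     0.4081]
  [   0.4796     0.2637     0.4866     1.3064]
First solve x = (I − A)⁻¹ d = adj(I−A)·d / det(I−A); in particular x_4 = (0.203000·600 + 0.111625·450 + 0.206000·200 + 0.553000·470) / 0.4233125 = 473.14125 / 0.4233125 ≈ 1117.71150.
Intermediate flow from 3 to 4: z_34 = a_34 · x_4 = 0.10 × 473.14125 / 0.4233125 = 47.314125 / 0.4233125 ≈ 111.771.

z_34 = 111.771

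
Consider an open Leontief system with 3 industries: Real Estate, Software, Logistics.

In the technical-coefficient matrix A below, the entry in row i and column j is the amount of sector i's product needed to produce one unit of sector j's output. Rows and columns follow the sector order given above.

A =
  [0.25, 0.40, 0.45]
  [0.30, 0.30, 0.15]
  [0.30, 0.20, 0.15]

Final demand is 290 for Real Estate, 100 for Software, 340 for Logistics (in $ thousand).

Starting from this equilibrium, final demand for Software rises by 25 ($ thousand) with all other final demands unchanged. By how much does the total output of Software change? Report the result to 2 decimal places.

Δx_S = 68.93

I − A =
  [   0.75    -0.40    -0.45]
  [  -0.30     0.70    -0.15]
  [  -0.30    -0.20     0.85]
Cofactors of I−A, C_ij = (−1)^(i+j)·(minor ij) (rows/columns in the sector order above):
  C_11 = (0.70)(0.85) − (-0.15)(-0.20) = 0.5650
  C_12 = −[(-0.30)(0.85) − (-0.15)(-0.30)] = 0.3000
  C_13 = (-0.30)(-0.20) − (0.70)(-0.30) = 0.2700
  C_21 = −[(-0.40)(0.85) − (-0.45)(-0.20)] = 0.4300
  C_22 = (0.75)(0.85) − (-0.45)(-0.30) = 0.5025
  C_23 = −[(0.75)(-0.20) − (-0.40)(-0.30)] = 0.2700
  C_31 = (-0.40)(-0.15) − (-0.45)(0.70) = 0.3750
  C_32 = −[(0.75)(-0.15) − (-0.45)(-0.30)] = 0.2475
  C_33 = (0.75)(0.70) − (-0.40)(-0.30) = 0.4050
det(I−A) = Σ_j (I−A)_1j·C_1j = (0.75)(0.5650) + (-0.40)(0.3000) + (-0.45)(0.2700) = 0.18225
adj(I−A) = Cᵀ =
  [ 0.5650   0.4300   0.3750]
  [ 0.3000   0.5025   0.2475]
  [ 0.2700   0.2700   0.4050]
(I − A)⁻¹ = adj(I−A) / det(I−A) ≈
  [   3.1001     2.3594     2.0576]
  [   1.6461     2.7572     1.3580]
  [   1.4815     1.4815     2.2222]
Δx = (I − A)⁻¹ Δd with Δd having +25 in the Software component and 0 elsewhere.
So Δx_S = L_SS · (+25), where L_SS = adj(I−A)_SS / det(I−A) = 0.5025 / 0.18225.
Δx_S = 0.5025 × (+25) / 0.18225 = 12.5625 / 0.18225 ≈ 68.93.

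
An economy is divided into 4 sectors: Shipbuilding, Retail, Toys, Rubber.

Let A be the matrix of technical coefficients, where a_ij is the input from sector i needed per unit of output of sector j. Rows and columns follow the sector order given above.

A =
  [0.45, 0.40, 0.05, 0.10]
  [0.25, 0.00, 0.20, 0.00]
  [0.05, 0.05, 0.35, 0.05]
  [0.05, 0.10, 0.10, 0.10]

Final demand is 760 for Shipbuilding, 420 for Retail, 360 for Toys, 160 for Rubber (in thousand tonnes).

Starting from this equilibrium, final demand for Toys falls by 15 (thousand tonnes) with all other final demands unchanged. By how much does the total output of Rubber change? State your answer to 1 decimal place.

I − A =
  [   0.55    -0.40    -0.05    -0.10]
  [  -0.25     1.00    -0.20     0.00]
  [  -0.05    -0.05     0.65    -0.05]
  [  -0.05    -0.10    -0.10     0.90]
Compute the cofactors C_ij = (−1)^(i+j)·(3×3 minor ij) of I−A; the adjugate is their transpose:
adj(I−A) = Cᵀ =
  [ 0.570000   0.241500   0.129000   0.070500]
  [ 0.154500   0.312875   0.111750   0.023375]
  [ 0.060000   0.046750   0.397500   0.028750]
  [ 0.055500   0.053375   0.063750   0.279875]
det(I−A) = Σ_j (I−A)_1j·C_1j = (0.55)(0.570000) + (-0.40)(0.154500) + (-0.05)(0.060000) + (-0.10)(0.055500) = 0.24315
(I − A)⁻¹ = adj(I−A) / det(I−A) ≈
  [   2.3442     0.9932     0.5305     0.2899]
  [   0.6354     1.2868     0.4596     0.0961]
  [   0.2468     0.1923     1.6348     0.1182]
  [   0.2283     0.2195     0.2622     1.1510]
Δx = (I − A)⁻¹ Δd with Δd having -15 in the Toys component and 0 elsewhere.
So Δx_4 = L_43 · (-15), where L_43 = adj(I−A)_43 / det(I−A) = 0.063750 / 0.24315.
Δx_4 = 0.063750 × (-15) / 0.24315 = -0.95625 / 0.24315 ≈ -3.9.

Δx_4 = -3.9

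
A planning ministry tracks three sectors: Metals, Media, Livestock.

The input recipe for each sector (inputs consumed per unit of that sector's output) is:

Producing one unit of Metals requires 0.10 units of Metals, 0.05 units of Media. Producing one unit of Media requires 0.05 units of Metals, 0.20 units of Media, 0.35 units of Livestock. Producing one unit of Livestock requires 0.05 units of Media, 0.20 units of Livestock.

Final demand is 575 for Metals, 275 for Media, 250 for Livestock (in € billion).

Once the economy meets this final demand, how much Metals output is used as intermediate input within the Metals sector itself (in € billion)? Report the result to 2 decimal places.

z_11 = 66.20

I − A =
  [   0.90    -0.05     0.00]
  [  -0.05     0.80    -0.05]
  [   0.00    -0.35     0.80]
Cofactors of I−A, C_ij = (−1)^(i+j)·(minor ij) (rows/columns in the sector order above):
  C_11 = (0.80)(0.80) − (-0.05)(-0.35) = 0.6225
  C_12 = −[(-0.05)(0.80) − (-0.05)(0.00)] = 0.0400
  C_13 = (-0.05)(-0.35) − (0.80)(0.00) = 0.0175
  C_21 = −[(-0.05)(0.80) − (0.00)(-0.35)] = 0.0400
  C_22 = (0.90)(0.80) − (0.00)(0.00) = 0.7200
  C_23 = −[(0.90)(-0.35) − (-0.05)(0.00)] = 0.3150
  C_31 = (-0.05)(-0.05) − (0.00)(0.80) = 0.0025
  C_32 = −[(0.90)(-0.05) − (0.00)(-0.05)] = 0.0450
  C_33 = (0.90)(0.80) − (-0.05)(-0.05) = 0.7175
det(I−A) = Σ_j (I−A)_1j·C_1j = (0.90)(0.6225) + (-0.05)(0.0400) + (0.00)(0.0175) = 0.55825
adj(I−A) = Cᵀ =
  [ 0.6225   0.0400   0.0025]
  [ 0.0400   0.7200   0.0450]
  [ 0.0175   0.3150   0.7175]
(I − A)⁻¹ = adj(I−A) / det(I−A) ≈
  [   1.1151     0.0717     0.0045]
  [   0.0717     1.2897     0.0806]
  [   0.0313     0.5643     1.2853]
First solve x = (I − A)⁻¹ d = adj(I−A)·d / det(I−A); in particular x_1 = (0.6225·575 + 0.0400·275 + 0.0025·250) / 0.55825 = 369.5625 / 0.55825 ≈ 662.0018.
Intermediate flow from 1 to 1: z_11 = a_11 · x_1 = 0.10 × 369.5625 / 0.55825 = 36.95625 / 0.55825 ≈ 66.20.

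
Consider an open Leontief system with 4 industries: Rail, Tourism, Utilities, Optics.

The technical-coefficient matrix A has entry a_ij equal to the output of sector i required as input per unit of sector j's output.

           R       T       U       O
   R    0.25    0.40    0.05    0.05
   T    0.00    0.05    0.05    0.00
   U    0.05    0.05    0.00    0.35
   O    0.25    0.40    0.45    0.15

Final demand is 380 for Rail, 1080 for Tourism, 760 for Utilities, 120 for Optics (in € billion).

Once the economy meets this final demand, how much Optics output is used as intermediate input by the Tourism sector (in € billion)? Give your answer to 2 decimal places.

z_OT = 487.93

I − A =
  [   0.75    -0.40    -0.05    -0.05]
  [   0.00     0.95    -0.05     0.00]
  [  -0.05    -0.05     1.00    -0.35]
  [  -0.25    -0.40    -0.45     0.85]
Compute the cofactors C_ij = (−1)^(i+j)·(3×3 minor ij) of I−A; the adjugate is their transpose:
adj(I−A) = Cᵀ =
  [ 0.64875   0.30725   0.07975   0.07100]
  [ 0.00650   0.49925   0.03125   0.01325]
  [ 0.12350   0.18925   0.59375   0.25175]
  [ 0.25925   0.42550   0.35250   0.70725]
det(I−A) = Σ_j (I−A)_1j·C_1j = (0.75)(0.64875) + (-0.40)(0.00650) + (-0.05)(0.12350) + (-0.05)(0.25925) = 0.464825
(I − A)⁻¹ = adj(I−A) / det(I−A) ≈
  [   1.3957     0.6610     0.1716     0.1527]
  [   0.0140     1.0741     0.0672     0.0285]
  [   0.2657     0.4071     1.2774     0.5416]
  [   0.5577     0.9154     0.7583     1.5215]
First solve x = (I − A)⁻¹ d = adj(I−A)·d / det(I−A); in particular x_T = (0.00650·380 + 0.49925·1080 + 0.03125·760 + 0.01325·120) / 0.464825 = 567.00 / 0.464825 ≈ 1219.8139.
Intermediate flow from O to T: z_OT = a_OT · x_T = 0.40 × 567.00 / 0.464825 = 226.80 / 0.464825 ≈ 487.93.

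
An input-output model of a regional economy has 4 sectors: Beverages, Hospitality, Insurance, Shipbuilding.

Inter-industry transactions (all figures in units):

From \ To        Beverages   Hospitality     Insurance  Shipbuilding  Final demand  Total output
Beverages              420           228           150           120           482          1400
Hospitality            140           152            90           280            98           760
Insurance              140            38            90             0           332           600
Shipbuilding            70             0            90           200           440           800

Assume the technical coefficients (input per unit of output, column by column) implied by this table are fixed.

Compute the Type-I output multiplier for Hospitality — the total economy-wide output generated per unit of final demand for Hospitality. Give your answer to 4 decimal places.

m_2 = 2.3104

Technical coefficients a_ij = z_ij / X_j:
  a_11 = 420/1400 = 0.30, a_21 = 140/1400 = 0.10, a_31 = 140/1400 = 0.10, a_41 = 70/1400 = 0.05
  a_12 = 228/760 = 0.30, a_22 = 152/760 = 0.20, a_32 = 38/760 = 0.05, a_42 = 0/760 = 0.00
  a_13 = 150/600 = 0.25, a_23 = 90/600 = 0.15, a_33 = 90/600 = 0.15, a_43 = 90/600 = 0.15
  a_14 = 120/800 = 0.15, a_24 = 280/800 = 0.35, a_34 = 0/800 = 0.00, a_44 = 200/800 = 0.25
I − A =
  [   0.70    -0.30    -0.25    -0.15]
  [  -0.10     0.80    -0.15    -0.35]
  [  -0.10    -0.05     0.85     0.00]
  [  -0.05     0.00    -0.15     0.75]
Compute the cofactors C_ij = (−1)^(i+j)·(3×3 minor ij) of I−A; the adjugate is their transpose:
adj(I−A) = Cᵀ =
  [ 0.501750   0.201750   0.217500   0.194500]
  [ 0.095125   0.418875   0.139750   0.214500]
  [ 0.064625   0.048375   0.386250   0.035500]
  [ 0.046375   0.023125   0.091750   0.419500]
det(I−A) = Σ_j (I−A)_1j·C_1j = (0.70)(0.501750) + (-0.30)(0.095125) + (-0.25)(0.064625) + (-0.15)(0.046375) = 0.299575
(I − A)⁻¹ = adj(I−A) / det(I−A) ≈
  [   1.67487     0.67345     0.72603     0.64925]
  [   0.31753     1.39823     0.46649     0.71601]
  [   0.21572     0.16148     1.28933     0.11850]
  [   0.15480     0.07719     0.30627     1.40032]
The output multiplier for sector j is the column-j sum of the Leontief inverse (I − A)⁻¹ = adj(I−A) / det(I−A).
Column 2 of adj(I−A): (0.201750, 0.418875, 0.048375, 0.023125); det(I−A) = 0.299575.
m_2 = (0.201750 + 0.418875 + 0.048375 + 0.023125) / 0.299575 = 0.692125 / 0.299575 ≈ 2.3104.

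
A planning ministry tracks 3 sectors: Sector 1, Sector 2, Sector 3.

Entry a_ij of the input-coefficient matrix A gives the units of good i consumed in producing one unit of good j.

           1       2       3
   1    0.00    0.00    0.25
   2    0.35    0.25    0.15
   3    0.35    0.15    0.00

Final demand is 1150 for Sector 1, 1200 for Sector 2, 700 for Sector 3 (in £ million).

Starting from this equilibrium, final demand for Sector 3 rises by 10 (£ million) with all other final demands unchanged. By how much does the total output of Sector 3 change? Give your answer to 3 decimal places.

I − A =
  [   1.00     0.00    -0.25]
  [  -0.35     0.75    -0.15]
  [  -0.35    -0.15     1.00]
Cofactors of I−A, C_ij = (−1)^(i+j)·(minor ij) (rows/columns in the sector order above):
  C_11 = (0.75)(1.00) − (-0.15)(-0.15) = 0.7275
  C_12 = −[(-0.35)(1.00) − (-0.15)(-0.35)] = 0.4025
  C_13 = (-0.35)(-0.15) − (0.75)(-0.35) = 0.3150
  C_21 = −[(0.00)(1.00) − (-0.25)(-0.15)] = 0.0375
  C_22 = (1.00)(1.00) − (-0.25)(-0.35) = 0.9125
  C_23 = −[(1.00)(-0.15) − (0.00)(-0.35)] = 0.1500
  C_31 = (0.00)(-0.15) − (-0.25)(0.75) = 0.1875
  C_32 = −[(1.00)(-0.15) − (-0.25)(-0.35)] = 0.2375
  C_33 = (1.00)(0.75) − (0.00)(-0.35) = 0.7500
det(I−A) = Σ_j (I−A)_1j·C_1j = (1.00)(0.7275) + (0.00)(0.4025) + (-0.25)(0.3150) = 0.64875
adj(I−A) = Cᵀ =
  [ 0.7275   0.0375   0.1875]
  [ 0.4025   0.9125   0.2375]
  [ 0.3150   0.1500   0.7500]
(I − A)⁻¹ = adj(I−A) / det(I−A) ≈
  [   1.1214     0.0578     0.2890]
  [   0.6204     1.4066     0.3661]
  [   0.4855     0.2312     1.1561]
Δx = (I − A)⁻¹ Δd with Δd having +10 in the Sector 3 component and 0 elsewhere.
So Δx_3 = L_33 · (+10), where L_33 = adj(I−A)_33 / det(I−A) = 0.7500 / 0.64875.
Δx_3 = 0.7500 × (+10) / 0.64875 = 7.50 / 0.64875 ≈ 11.561.

Δx_3 = 11.561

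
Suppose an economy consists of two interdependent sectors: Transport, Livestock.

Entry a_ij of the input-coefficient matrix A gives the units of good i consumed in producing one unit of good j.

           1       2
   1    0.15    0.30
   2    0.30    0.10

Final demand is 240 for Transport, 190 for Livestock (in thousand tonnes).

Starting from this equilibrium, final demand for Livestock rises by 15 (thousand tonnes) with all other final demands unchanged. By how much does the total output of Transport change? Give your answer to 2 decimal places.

Δx_1 = 6.67

I − A =
  [   0.85    -0.30]
  [  -0.30     0.90]
det(I−A) = (0.85)(0.90) − (-0.30)(-0.30) = 0.6750
adj(I−A) = [[0.90, 0.30], [0.30, 0.85]]
(I − A)⁻¹ = adj(I−A) / det(I−A) ≈
  [   1.3333     0.4444]
  [   0.4444     1.2593]
Δx = (I − A)⁻¹ Δd with Δd having +15 in the Livestock component and 0 elsewhere.
So Δx_1 = L_12 · (+15), where L_12 = adj(I−A)_12 / det(I−A) = 0.30 / 0.6750.
Δx_1 = 0.30 × (+15) / 0.6750 = 4.50 / 0.6750 ≈ 6.67.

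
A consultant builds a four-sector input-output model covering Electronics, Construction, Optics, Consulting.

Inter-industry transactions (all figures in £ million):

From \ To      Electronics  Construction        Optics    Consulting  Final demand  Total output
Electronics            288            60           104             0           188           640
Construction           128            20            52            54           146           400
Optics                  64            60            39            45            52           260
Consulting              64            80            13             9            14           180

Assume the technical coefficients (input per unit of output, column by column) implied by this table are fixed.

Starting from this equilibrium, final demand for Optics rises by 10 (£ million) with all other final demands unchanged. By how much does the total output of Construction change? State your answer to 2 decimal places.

Technical coefficients a_ij = z_ij / X_j:
  a_11 = 288/640 = 0.45, a_21 = 128/640 = 0.20, a_31 = 64/640 = 0.10, a_41 = 64/640 = 0.10
  a_12 = 60/400 = 0.15, a_22 = 20/400 = 0.05, a_32 = 60/400 = 0.15, a_42 = 80/400 = 0.20
  a_13 = 104/260 = 0.40, a_23 = 52/260 = 0.20, a_33 = 39/260 = 0.15, a_43 = 13/260 = 0.05
  a_14 = 0/180 = 0.00, a_24 = 54/180 = 0.30, a_34 = 45/180 = 0.25, a_44 = 9/180 = 0.05
I − A =
  [   0.55    -0.15    -0.40     0.00]
  [  -0.20     0.95    -0.20    -0.30]
  [  -0.10    -0.15     0.85    -0.25]
  [  -0.10    -0.20    -0.05     0.95]
Compute the cofactors C_ij = (−1)^(i+j)·(3×3 minor ij) of I−A; the adjugate is their transpose:
adj(I−A) = Cᵀ =
  [ 0.663500   0.196250   0.367750   0.158750]
  [ 0.210000   0.389250   0.200750   0.175750]
  [ 0.151000   0.123875   0.430375   0.152375]
  [ 0.122000   0.109125   0.103625   0.349125]
det(I−A) = Σ_j (I−A)_1j·C_1j = (0.55)(0.663500) + (-0.15)(0.210000) + (-0.40)(0.151000) + (0.00)(0.122000) = 0.273025
(I − A)⁻¹ = adj(I−A) / det(I−A) ≈
  [   2.4302     0.7188     1.3469     0.5814]
  [   0.7692     1.4257     0.7353     0.6437]
  [   0.5531     0.4537     1.5763     0.5581]
  [   0.4468     0.3997     0.3795     1.2787]
Δx = (I − A)⁻¹ Δd with Δd having +10 in the Optics component and 0 elsewhere.
So Δx_2 = L_23 · (+10), where L_23 = adj(I−A)_23 / det(I−A) = 0.200750 / 0.273025.
Δx_2 = 0.200750 × (+10) / 0.273025 = 2.0075 / 0.273025 ≈ 7.35.

Δx_2 = 7.35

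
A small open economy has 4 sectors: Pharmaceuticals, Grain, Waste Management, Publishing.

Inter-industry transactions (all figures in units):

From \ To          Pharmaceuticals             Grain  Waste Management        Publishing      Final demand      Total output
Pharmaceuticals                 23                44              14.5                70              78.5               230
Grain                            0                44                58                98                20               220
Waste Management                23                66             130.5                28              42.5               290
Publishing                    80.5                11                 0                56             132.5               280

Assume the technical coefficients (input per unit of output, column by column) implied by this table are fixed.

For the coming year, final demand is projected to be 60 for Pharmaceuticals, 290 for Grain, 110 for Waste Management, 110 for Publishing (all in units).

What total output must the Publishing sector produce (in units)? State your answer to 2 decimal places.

x_4 = 333.03

Technical coefficients a_ij = z_ij / X_j:
  a_11 = 23/230 = 0.10, a_21 = 0/230 = 0.00, a_31 = 23/230 = 0.10, a_41 = 80.5/230 = 0.35
  a_12 = 44/220 = 0.20, a_22 = 44/220 = 0.20, a_32 = 66/220 = 0.30, a_42 = 11/220 = 0.05
  a_13 = 14.5/290 = 0.05, a_23 = 58/290 = 0.20, a_33 = 130.5/290 = 0.45, a_43 = 0/290 = 0.00
  a_14 = 70/280 = 0.25, a_24 = 98/280 = 0.35, a_34 = 28/280 = 0.10, a_44 = 56/280 = 0.20
I − A =
  [   0.90    -0.20    -0.05    -0.25]
  [   0.00     0.80    -0.20    -0.35]
  [  -0.10    -0.30     0.55    -0.10]
  [  -0.35    -0.05     0.00     0.80]
Compute the cofactors C_ij = (−1)^(i+j)·(3×3 minor ij) of I−A; the adjugate is their transpose:
adj(I−A) = Cᵀ =
  [ 0.293375   0.107125   0.065625   0.146750]
  [ 0.090375   0.342125   0.132625   0.194500]
  [ 0.127000   0.218500   0.465750   0.193500]
  [ 0.134000   0.068250   0.037000   0.334000]
det(I−A) = Σ_j (I−A)_1j·C_1j = (0.90)(0.293375) + (-0.20)(0.090375) + (-0.05)(0.127000) + (-0.25)(0.134000) = 0.2061125
(I − A)⁻¹ = adj(I−A) / det(I−A) ≈
  [   1.4234     0.5197     0.3184     0.7120]
  [   0.4385     1.6599     0.6435     0.9437]
  [   0.6162     1.0601     2.2597     0.9388]
  [   0.6501     0.3311     0.1795     1.6205]
x = (I − A)⁻¹ d = adj(I−A)·d / det(I−A), with det(I−A) = 0.2061125:
  x_1 = (0.293375·60 + 0.107125·290 + 0.065625·110 + 0.146750·110) / 0.2061125 = 72.03 / 0.2061125 ≈ 349.47
  x_2 = (0.090375·60 + 0.342125·290 + 0.132625·110 + 0.194500·110) / 0.2061125 = 140.6225 / 0.2061125 ≈ 682.26
  x_3 = (0.127000·60 + 0.218500·290 + 0.465750·110 + 0.193500·110) / 0.2061125 = 143.5025 / 0.2061125 ≈ 696.23
  x_4 = (0.134000·60 + 0.068250·290 + 0.037000·110 + 0.334000·110) / 0.2061125 = 68.6425 / 0.2061125 ≈ 333.03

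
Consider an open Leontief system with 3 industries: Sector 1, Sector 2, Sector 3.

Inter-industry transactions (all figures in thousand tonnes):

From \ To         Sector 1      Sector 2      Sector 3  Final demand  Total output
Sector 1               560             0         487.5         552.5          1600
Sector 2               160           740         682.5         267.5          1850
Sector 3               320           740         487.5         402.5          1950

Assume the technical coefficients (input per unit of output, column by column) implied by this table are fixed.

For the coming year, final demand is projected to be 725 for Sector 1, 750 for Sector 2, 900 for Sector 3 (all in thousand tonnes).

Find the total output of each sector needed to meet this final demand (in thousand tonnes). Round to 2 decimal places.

Technical coefficients a_ij = z_ij / X_j:
  a_11 = 560/1600 = 0.35, a_21 = 160/1600 = 0.10, a_31 = 320/1600 = 0.20
  a_12 = 0/1850 = 0.00, a_22 = 740/1850 = 0.40, a_32 = 740/1850 = 0.40
  a_13 = 487.5/1950 = 0.25, a_23 = 682.5/1950 = 0.35, a_33 = 487.5/1950 = 0.25
I − A =
  [   0.65     0.00    -0.25]
  [  -0.10     0.60    -0.35]
  [  -0.20    -0.40     0.75]
Cofactors of I−A, C_ij = (−1)^(i+j)·(minor ij) (rows/columns in the sector order above):
  C_11 = (0.60)(0.75) − (-0.35)(-0.40) = 0.3100
  C_12 = −[(-0.10)(0.75) − (-0.35)(-0.20)] = 0.1450
  C_13 = (-0.10)(-0.40) − (0.60)(-0.20) = 0.1600
  C_21 = −[(0.00)(0.75) − (-0.25)(-0.40)] = 0.1000
  C_22 = (0.65)(0.75) − (-0.25)(-0.20) = 0.4375
  C_23 = −[(0.65)(-0.40) − (0.00)(-0.20)] = 0.2600
  C_31 = (0.00)(-0.35) − (-0.25)(0.60) = 0.1500
  C_32 = −[(0.65)(-0.35) − (-0.25)(-0.10)] = 0.2525
  C_33 = (0.65)(0.60) − (0.00)(-0.10) = 0.3900
det(I−A) = Σ_j (I−A)_1j·C_1j = (0.65)(0.3100) + (0.00)(0.1450) + (-0.25)(0.1600) = 0.1615
adj(I−A) = Cᵀ =
  [ 0.3100   0.1000   0.1500]
  [ 0.1450   0.4375   0.2525]
  [ 0.1600   0.2600   0.3900]
(I − A)⁻¹ = adj(I−A) / det(I−A) ≈
  [   1.9195     0.6192     0.9288]
  [   0.8978     2.7090     1.5635]
  [   0.9907     1.6099     2.4149]
x = (I − A)⁻¹ d = adj(I−A)·d / det(I−A), with det(I−A) = 0.1615:
  x_1 = (0.3100·725 + 0.1000·750 + 0.1500·900) / 0.1615 = 434.75 / 0.1615 ≈ 2691.95
  x_2 = (0.1450·725 + 0.4375·750 + 0.2525·900) / 0.1615 = 660.50 / 0.1615 ≈ 4089.78
  x_3 = (0.1600·725 + 0.2600·750 + 0.3900·900) / 0.1615 = 662.00 / 0.1615 ≈ 4099.07

x_1 = 2691.95, x_2 = 4089.78, x_3 = 4099.07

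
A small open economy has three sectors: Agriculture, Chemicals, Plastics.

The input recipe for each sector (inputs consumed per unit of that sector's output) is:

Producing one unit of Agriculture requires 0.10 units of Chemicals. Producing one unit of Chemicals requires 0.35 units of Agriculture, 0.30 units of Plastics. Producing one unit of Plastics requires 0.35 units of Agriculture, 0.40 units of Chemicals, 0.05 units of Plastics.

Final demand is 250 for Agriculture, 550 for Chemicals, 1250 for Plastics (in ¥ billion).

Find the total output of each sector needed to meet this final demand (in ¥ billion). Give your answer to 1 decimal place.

x_A = 1349.0, x_C = 1386.3, x_P = 1753.6

I − A =
  [   1.00    -0.35    -0.35]
  [  -0.10     1.00    -0.40]
  [   0.00    -0.30     0.95]
Cofactors of I−A, C_ij = (−1)^(i+j)·(minor ij) (rows/columns in the sector order above):
  C_11 = (1.00)(0.95) − (-0.40)(-0.30) = 0.8300
  C_12 = −[(-0.10)(0.95) − (-0.40)(0.00)] = 0.0950
  C_13 = (-0.10)(-0.30) − (1.00)(0.00) = 0.0300
  C_21 = −[(-0.35)(0.95) − (-0.35)(-0.30)] = 0.4375
  C_22 = (1.00)(0.95) − (-0.35)(0.00) = 0.9500
  C_23 = −[(1.00)(-0.30) − (-0.35)(0.00)] = 0.3000
  C_31 = (-0.35)(-0.40) − (-0.35)(1.00) = 0.4900
  C_32 = −[(1.00)(-0.40) − (-0.35)(-0.10)] = 0.4350
  C_33 = (1.00)(1.00) − (-0.35)(-0.10) = 0.9650
det(I−A) = Σ_j (I−A)_1j·C_1j = (1.00)(0.8300) + (-0.35)(0.0950) + (-0.35)(0.0300) = 0.78625
adj(I−A) = Cᵀ =
  [ 0.8300   0.4375   0.4900]
  [ 0.0950   0.9500   0.4350]
  [ 0.0300   0.3000   0.9650]
(I − A)⁻¹ = adj(I−A) / det(I−A) ≈
  [   1.0556     0.5564     0.6232]
  [   0.1208     1.2083     0.5533]
  [   0.0382     0.3816     1.2273]
x = (I − A)⁻¹ d = adj(I−A)·d / det(I−A), with det(I−A) = 0.78625:
  x_A = (0.8300·250 + 0.4375·550 + 0.4900·1250) / 0.78625 = 1060.625 / 0.78625 ≈ 1349.0
  x_C = (0.0950·250 + 0.9500·550 + 0.4350·1250) / 0.78625 = 1090.00 / 0.78625 ≈ 1386.3
  x_P = (0.0300·250 + 0.3000·550 + 0.9650·1250) / 0.78625 = 1378.75 / 0.78625 ≈ 1753.6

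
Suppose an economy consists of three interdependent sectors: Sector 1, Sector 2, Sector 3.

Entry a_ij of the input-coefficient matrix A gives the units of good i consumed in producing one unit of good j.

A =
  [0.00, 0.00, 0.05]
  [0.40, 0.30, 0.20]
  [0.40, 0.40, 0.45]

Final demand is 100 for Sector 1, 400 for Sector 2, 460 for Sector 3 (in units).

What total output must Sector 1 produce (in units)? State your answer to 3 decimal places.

x_1 = 192.933

I − A =
  [   1.00     0.00    -0.05]
  [  -0.40     0.70    -0.20]
  [  -0.40    -0.40     0.55]
Cofactors of I−A, C_ij = (−1)^(i+j)·(minor ij) (rows/columns in the sector order above):
  C_11 = (0.70)(0.55) − (-0.20)(-0.40) = 0.3050
  C_12 = −[(-0.40)(0.55) − (-0.20)(-0.40)] = 0.3000
  C_13 = (-0.40)(-0.40) − (0.70)(-0.40) = 0.4400
  C_21 = −[(0.00)(0.55) − (-0.05)(-0.40)] = 0.0200
  C_22 = (1.00)(0.55) − (-0.05)(-0.40) = 0.5300
  C_23 = −[(1.00)(-0.40) − (0.00)(-0.40)] = 0.4000
  C_31 = (0.00)(-0.20) − (-0.05)(0.70) = 0.0350
  C_32 = −[(1.00)(-0.20) − (-0.05)(-0.40)] = 0.2200
  C_33 = (1.00)(0.70) − (0.00)(-0.40) = 0.7000
det(I−A) = Σ_j (I−A)_1j·C_1j = (1.00)(0.3050) + (0.00)(0.3000) + (-0.05)(0.4400) = 0.2830
adj(I−A) = Cᵀ =
  [ 0.3050   0.0200   0.0350]
  [ 0.3000   0.5300   0.2200]
  [ 0.4400   0.4000   0.7000]
(I − A)⁻¹ = adj(I−A) / det(I−A) ≈
  [   1.0777     0.0707     0.1237]
  [   1.0601     1.8728     0.7774]
  [   1.5548     1.4134     2.4735]
x = (I − A)⁻¹ d = adj(I−A)·d / det(I−A), with det(I−A) = 0.2830:
  x_1 = (0.3050·100 + 0.0200·400 + 0.0350·460) / 0.2830 = 54.60 / 0.2830 ≈ 192.933
  x_2 = (0.3000·100 + 0.5300·400 + 0.2200·460) / 0.2830 = 343.20 / 0.2830 ≈ 1212.721
  x_3 = (0.4400·100 + 0.4000·400 + 0.7000·460) / 0.2830 = 526.00 / 0.2830 ≈ 1858.657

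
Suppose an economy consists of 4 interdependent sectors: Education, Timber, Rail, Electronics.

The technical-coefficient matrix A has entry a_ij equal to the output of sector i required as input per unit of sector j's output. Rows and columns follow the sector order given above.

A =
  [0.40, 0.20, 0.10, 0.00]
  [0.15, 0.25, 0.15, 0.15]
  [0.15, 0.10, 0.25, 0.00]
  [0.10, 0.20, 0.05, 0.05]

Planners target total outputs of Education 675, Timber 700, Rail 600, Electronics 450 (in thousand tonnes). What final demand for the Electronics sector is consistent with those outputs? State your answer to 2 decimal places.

I − A =
  [   0.60    -0.20    -0.10     0.00]
  [  -0.15     0.75    -0.15    -0.15]
  [  -0.15    -0.10     0.75     0.00]
  [  -0.10    -0.20    -0.05     0.95]
d = (I − A) x:
  d_1 = (+0.60)·675 + (-0.20)·700 + (-0.10)·600 + (+0.00)·450 = 205.00
  d_2 = (-0.15)·675 + (+0.75)·700 + (-0.15)·600 + (-0.15)·450 = 266.25
  d_3 = (-0.15)·675 + (-0.10)·700 + (+0.75)·600 + (+0.00)·450 = 278.75
  d_4 = (-0.10)·675 + (-0.20)·700 + (-0.05)·600 + (+0.95)·450 = 190.00

d_4 = 190.00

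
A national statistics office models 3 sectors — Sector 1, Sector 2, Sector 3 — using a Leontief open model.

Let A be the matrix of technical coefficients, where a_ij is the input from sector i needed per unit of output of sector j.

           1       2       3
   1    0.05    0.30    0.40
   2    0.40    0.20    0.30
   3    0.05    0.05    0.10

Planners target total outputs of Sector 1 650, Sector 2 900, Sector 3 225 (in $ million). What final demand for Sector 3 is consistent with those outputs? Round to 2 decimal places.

d_3 = 125.00

I − A =
  [   0.95    -0.30    -0.40]
  [  -0.40     0.80    -0.30]
  [  -0.05    -0.05     0.90]
d = (I − A) x:
  d_1 = (+0.95)·650 + (-0.30)·900 + (-0.40)·225 = 257.50
  d_2 = (-0.40)·650 + (+0.80)·900 + (-0.30)·225 = 392.50
  d_3 = (-0.05)·650 + (-0.05)·900 + (+0.90)·225 = 125.00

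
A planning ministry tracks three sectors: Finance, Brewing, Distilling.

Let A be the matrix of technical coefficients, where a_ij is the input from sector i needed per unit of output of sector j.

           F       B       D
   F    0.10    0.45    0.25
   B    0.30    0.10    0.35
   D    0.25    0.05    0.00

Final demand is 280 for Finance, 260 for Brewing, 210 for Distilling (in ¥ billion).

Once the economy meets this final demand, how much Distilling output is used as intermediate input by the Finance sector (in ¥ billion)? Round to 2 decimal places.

I − A =
  [   0.90    -0.45    -0.25]
  [  -0.30     0.90    -0.35]
  [  -0.25    -0.05     1.00]
Cofactors of I−A, C_ij = (−1)^(i+j)·(minor ij) (rows/columns in the sector order above):
  C_11 = (0.90)(1.00) − (-0.35)(-0.05) = 0.8825
  C_12 = −[(-0.30)(1.00) − (-0.35)(-0.25)] = 0.3875
  C_13 = (-0.30)(-0.05) − (0.90)(-0.25) = 0.2400
  C_21 = −[(-0.45)(1.00) − (-0.25)(-0.05)] = 0.4625
  C_22 = (0.90)(1.00) − (-0.25)(-0.25) = 0.8375
  C_23 = −[(0.90)(-0.05) − (-0.45)(-0.25)] = 0.1575
  C_31 = (-0.45)(-0.35) − (-0.25)(0.90) = 0.3825
  C_32 = −[(0.90)(-0.35) − (-0.25)(-0.30)] = 0.3900
  C_33 = (0.90)(0.90) − (-0.45)(-0.30) = 0.6750
det(I−A) = Σ_j (I−A)_1j·C_1j = (0.90)(0.8825) + (-0.45)(0.3875) + (-0.25)(0.2400) = 0.559875
adj(I−A) = Cᵀ =
  [ 0.8825   0.4625   0.3825]
  [ 0.3875   0.8375   0.3900]
  [ 0.2400   0.1575   0.6750]
(I − A)⁻¹ = adj(I−A) / det(I−A) ≈
  [   1.5762     0.8261     0.6832]
  [   0.6921     1.4959     0.6966]
  [   0.4287     0.2813     1.2056]
First solve x = (I − A)⁻¹ d = adj(I−A)·d / det(I−A); in particular x_F = (0.8825·280 + 0.4625·260 + 0.3825·210) / 0.559875 = 447.675 / 0.559875 ≈ 799.5981.
Intermediate flow from D to F: z_DF = a_DF · x_F = 0.25 × 447.675 / 0.559875 = 111.91875 / 0.559875 ≈ 199.90.

z_DF = 199.90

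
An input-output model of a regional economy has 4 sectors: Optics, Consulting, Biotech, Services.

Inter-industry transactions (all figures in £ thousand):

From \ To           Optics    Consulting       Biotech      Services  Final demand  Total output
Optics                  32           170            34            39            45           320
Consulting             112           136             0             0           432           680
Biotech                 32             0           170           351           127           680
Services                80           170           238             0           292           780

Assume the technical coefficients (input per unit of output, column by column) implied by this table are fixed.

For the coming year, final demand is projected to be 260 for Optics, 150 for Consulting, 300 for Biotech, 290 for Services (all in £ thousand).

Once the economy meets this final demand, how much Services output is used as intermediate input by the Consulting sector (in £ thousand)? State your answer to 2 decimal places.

Technical coefficients a_ij = z_ij / X_j:
  a_OO = 32/320 = 0.10, a_CO = 112/320 = 0.35, a_BO = 32/320 = 0.10, a_SO = 80/320 = 0.25
  a_OC = 170/680 = 0.25, a_CC = 136/680 = 0.20, a_BC = 0/680 = 0.00, a_SC = 170/680 = 0.25
  a_OB = 34/680 = 0.05, a_CB = 0/680 = 0.00, a_BB = 170/680 = 0.25, a_SB = 238/680 = 0.35
  a_OS = 39/780 = 0.05, a_CS = 0/780 = 0.00, a_BS = 351/780 = 0.45, a_SS = 0/780 = 0.00
I − A =
  [   0.90    -0.25    -0.05    -0.05]
  [  -0.35     0.80     0.00     0.00]
  [  -0.10     0.00     0.75    -0.45]
  [  -0.25    -0.25    -0.35     1.00]
Compute the cofactors C_ij = (−1)^(i+j)·(3×3 minor ij) of I−A; the adjugate is their transpose:
adj(I−A) = Cᵀ =
  [ 0.474000   0.163125   0.054000   0.048000]
  [ 0.207375   0.511500   0.023625   0.021000]
  [ 0.209375   0.155625   0.618125   0.288625]
  [ 0.243625   0.223125   0.235750   0.470375]
det(I−A) = Σ_j (I−A)_1j·C_1j = (0.90)(0.474000) + (-0.25)(0.207375) + (-0.05)(0.209375) + (-0.05)(0.243625) = 0.35210625
(I − A)⁻¹ = adj(I−A) / det(I−A) ≈
  [   1.3462     0.4633     0.1534     0.1363]
  [   0.5890     1.4527     0.0671     0.0596]
  [   0.5946     0.4420     1.7555     0.8197]
  [   0.6919     0.6337     0.6695     1.3359]
First solve x = (I − A)⁻¹ d = adj(I−A)·d / det(I−A); in particular x_C = (0.207375·260 + 0.511500·150 + 0.023625·300 + 0.021000·290) / 0.35210625 = 143.82 / 0.35210625 ≈ 408.4563.
Intermediate flow from S to C: z_SC = a_SC · x_C = 0.25 × 143.82 / 0.35210625 = 35.955 / 0.35210625 ≈ 102.11.

z_SC = 102.11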